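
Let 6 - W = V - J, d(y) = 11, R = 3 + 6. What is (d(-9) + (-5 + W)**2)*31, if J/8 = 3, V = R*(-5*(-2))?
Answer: 131316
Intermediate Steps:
R = 9
V = 90 (V = 9*(-5*(-2)) = 9*10 = 90)
J = 24 (J = 8*3 = 24)
W = -60 (W = 6 - (90 - 1*24) = 6 - (90 - 24) = 6 - 1*66 = 6 - 66 = -60)
(d(-9) + (-5 + W)**2)*31 = (11 + (-5 - 60)**2)*31 = (11 + (-65)**2)*31 = (11 + 4225)*31 = 4236*31 = 131316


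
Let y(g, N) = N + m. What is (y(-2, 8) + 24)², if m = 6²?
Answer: 4624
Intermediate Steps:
m = 36
y(g, N) = 36 + N (y(g, N) = N + 36 = 36 + N)
(y(-2, 8) + 24)² = ((36 + 8) + 24)² = (44 + 24)² = 68² = 4624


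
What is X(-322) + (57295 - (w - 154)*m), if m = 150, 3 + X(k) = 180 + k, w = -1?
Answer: 80400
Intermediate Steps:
X(k) = 177 + k (X(k) = -3 + (180 + k) = 177 + k)
X(-322) + (57295 - (w - 154)*m) = (177 - 322) + (57295 - (-1 - 154)*150) = -145 + (57295 - (-155)*150) = -145 + (57295 - 1*(-23250)) = -145 + (57295 + 23250) = -145 + 80545 = 80400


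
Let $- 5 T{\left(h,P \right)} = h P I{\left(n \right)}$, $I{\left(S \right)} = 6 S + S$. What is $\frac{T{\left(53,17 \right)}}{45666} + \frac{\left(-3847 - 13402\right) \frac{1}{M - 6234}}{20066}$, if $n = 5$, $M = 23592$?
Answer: $- \frac{366258548105}{2650954134708} \approx -0.13816$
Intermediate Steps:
$I{\left(S \right)} = 7 S$
$T{\left(h,P \right)} = - 7 P h$ ($T{\left(h,P \right)} = - \frac{h P 7 \cdot 5}{5} = - \frac{P h 35}{5} = - \frac{35 P h}{5} = - 7 P h$)
$\frac{T{\left(53,17 \right)}}{45666} + \frac{\left(-3847 - 13402\right) \frac{1}{M - 6234}}{20066} = \frac{\left(-7\right) 17 \cdot 53}{45666} + \frac{\left(-3847 - 13402\right) \frac{1}{23592 - 6234}}{20066} = \left(-6307\right) \frac{1}{45666} + - \frac{17249}{17358} \cdot \frac{1}{20066} = - \frac{6307}{45666} + \left(-17249\right) \frac{1}{17358} \cdot \frac{1}{20066} = - \frac{6307}{45666} - \frac{17249}{348305628} = - \frac{366258548105}{2650954134708}$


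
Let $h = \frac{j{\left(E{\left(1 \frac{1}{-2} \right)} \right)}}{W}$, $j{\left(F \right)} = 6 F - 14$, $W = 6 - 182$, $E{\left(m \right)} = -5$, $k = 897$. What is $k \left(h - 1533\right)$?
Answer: $- \frac{5499507}{4} \approx -1.3749 \cdot 10^{6}$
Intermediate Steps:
$W = -176$ ($W = 6 - 182 = -176$)
$j{\left(F \right)} = -14 + 6 F$
$h = \frac{1}{4}$ ($h = \frac{-14 + 6 \left(-5\right)}{-176} = \left(-14 - 30\right) \left(- \frac{1}{176}\right) = \left(-44\right) \left(- \frac{1}{176}\right) = \frac{1}{4} \approx 0.25$)
$k \left(h - 1533\right) = 897 \left(\frac{1}{4} - 1533\right) = 897 \left(- \frac{6131}{4}\right) = - \frac{5499507}{4}$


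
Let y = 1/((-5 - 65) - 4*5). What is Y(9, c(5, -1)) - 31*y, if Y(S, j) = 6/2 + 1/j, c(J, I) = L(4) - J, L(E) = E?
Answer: 211/90 ≈ 2.3444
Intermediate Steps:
c(J, I) = 4 - J
Y(S, j) = 3 + 1/j (Y(S, j) = 6*(½) + 1/j = 3 + 1/j)
y = -1/90 (y = 1/(-70 - 20) = 1/(-90) = -1/90 ≈ -0.011111)
Y(9, c(5, -1)) - 31*y = (3 + 1/(4 - 1*5)) - 31*(-1/90) = (3 + 1/(4 - 5)) + 31/90 = (3 + 1/(-1)) + 31/90 = (3 - 1) + 31/90 = 2 + 31/90 = 211/90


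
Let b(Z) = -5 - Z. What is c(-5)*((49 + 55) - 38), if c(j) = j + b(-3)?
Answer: -462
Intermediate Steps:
c(j) = -2 + j (c(j) = j + (-5 - 1*(-3)) = j + (-5 + 3) = j - 2 = -2 + j)
c(-5)*((49 + 55) - 38) = (-2 - 5)*((49 + 55) - 38) = -7*(104 - 38) = -7*66 = -462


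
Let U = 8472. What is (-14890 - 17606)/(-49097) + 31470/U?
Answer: 303398117/69324964 ≈ 4.3765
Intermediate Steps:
(-14890 - 17606)/(-49097) + 31470/U = (-14890 - 17606)/(-49097) + 31470/8472 = -32496*(-1/49097) + 31470*(1/8472) = 32496/49097 + 5245/1412 = 303398117/69324964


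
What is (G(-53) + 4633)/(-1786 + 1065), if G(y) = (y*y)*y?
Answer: 144244/721 ≈ 200.06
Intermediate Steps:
G(y) = y³ (G(y) = y²*y = y³)
(G(-53) + 4633)/(-1786 + 1065) = ((-53)³ + 4633)/(-1786 + 1065) = (-148877 + 4633)/(-721) = -144244*(-1/721) = 144244/721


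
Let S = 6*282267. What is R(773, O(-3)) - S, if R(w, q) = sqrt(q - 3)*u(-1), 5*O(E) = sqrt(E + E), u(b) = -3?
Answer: -1693602 - 3*sqrt(-75 + 5*I*sqrt(6))/5 ≈ -1.6936e+6 - 5.2133*I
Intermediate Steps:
O(E) = sqrt(2)*sqrt(E)/5 (O(E) = sqrt(E + E)/5 = sqrt(2*E)/5 = (sqrt(2)*sqrt(E))/5 = sqrt(2)*sqrt(E)/5)
R(w, q) = -3*sqrt(-3 + q) (R(w, q) = sqrt(q - 3)*(-3) = sqrt(-3 + q)*(-3) = -3*sqrt(-3 + q))
S = 1693602
R(773, O(-3)) - S = -3*sqrt(-3 + sqrt(2)*sqrt(-3)/5) - 1*1693602 = -3*sqrt(-3 + sqrt(2)*(I*sqrt(3))/5) - 1693602 = -3*sqrt(-3 + I*sqrt(6)/5) - 1693602 = -1693602 - 3*sqrt(-3 + I*sqrt(6)/5)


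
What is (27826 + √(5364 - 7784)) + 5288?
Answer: 33114 + 22*I*√5 ≈ 33114.0 + 49.193*I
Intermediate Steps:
(27826 + √(5364 - 7784)) + 5288 = (27826 + √(-2420)) + 5288 = (27826 + 22*I*√5) + 5288 = 33114 + 22*I*√5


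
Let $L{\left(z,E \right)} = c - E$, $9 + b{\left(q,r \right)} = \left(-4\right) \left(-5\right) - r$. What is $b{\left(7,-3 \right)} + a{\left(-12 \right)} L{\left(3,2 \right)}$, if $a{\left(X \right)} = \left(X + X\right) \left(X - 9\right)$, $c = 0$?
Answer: $-994$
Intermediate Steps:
$b{\left(q,r \right)} = 11 - r$ ($b{\left(q,r \right)} = -9 - \left(-20 + r\right) = 11 - r$)
$L{\left(z,E \right)} = - E$ ($L{\left(z,E \right)} = 0 - E = - E$)
$a{\left(X \right)} = 2 X \left(-9 + X\right)$
$b{\left(7,-3 \right)} + a{\left(-12 \right)} L{\left(3,2 \right)} = \left(11 - -3\right) + 2 \left(-12\right) \left(-9 - 12\right) \left(\left(-1\right) 2\right) = \left(11 + 3\right) + 2 \left(-12\right) \left(-21\right) \left(-2\right) = 14 + 504 \left(-2\right) = 14 - 1008 = -994$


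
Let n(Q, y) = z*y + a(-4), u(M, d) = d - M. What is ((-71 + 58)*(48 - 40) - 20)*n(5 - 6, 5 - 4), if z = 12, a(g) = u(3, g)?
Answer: -620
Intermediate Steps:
a(g) = -3 + g (a(g) = g - 1*3 = g - 3 = -3 + g)
n(Q, y) = -7 + 12*y (n(Q, y) = 12*y + (-3 - 4) = 12*y - 7 = -7 + 12*y)
((-71 + 58)*(48 - 40) - 20)*n(5 - 6, 5 - 4) = ((-71 + 58)*(48 - 40) - 20)*(-7 + 12*(5 - 4)) = (-13*8 - 20)*(-7 + 12*1) = (-104 - 20)*(-7 + 12) = -124*5 = -620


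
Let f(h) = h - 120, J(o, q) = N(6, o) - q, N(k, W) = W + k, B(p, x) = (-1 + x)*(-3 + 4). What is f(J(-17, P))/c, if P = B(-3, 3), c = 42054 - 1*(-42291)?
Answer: -133/84345 ≈ -0.0015769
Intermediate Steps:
B(p, x) = -1 + x (B(p, x) = (-1 + x)*1 = -1 + x)
c = 84345 (c = 42054 + 42291 = 84345)
P = 2 (P = -1 + 3 = 2)
J(o, q) = 6 + o - q (J(o, q) = (o + 6) - q = (6 + o) - q = 6 + o - q)
f(h) = -120 + h
f(J(-17, P))/c = (-120 + (6 - 17 - 1*2))/84345 = (-120 + (6 - 17 - 2))*(1/84345) = (-120 - 13)*(1/84345) = -133*1/84345 = -133/84345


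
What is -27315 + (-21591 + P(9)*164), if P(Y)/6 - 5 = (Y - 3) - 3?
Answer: -41034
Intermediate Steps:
P(Y) = -6 + 6*Y (P(Y) = 30 + 6*((Y - 3) - 3) = 30 + 6*((-3 + Y) - 3) = 30 + 6*(-6 + Y) = 30 + (-36 + 6*Y) = -6 + 6*Y)
-27315 + (-21591 + P(9)*164) = -27315 + (-21591 + (-6 + 6*9)*164) = -27315 + (-21591 + (-6 + 54)*164) = -27315 + (-21591 + 48*164) = -27315 + (-21591 + 7872) = -27315 - 13719 = -41034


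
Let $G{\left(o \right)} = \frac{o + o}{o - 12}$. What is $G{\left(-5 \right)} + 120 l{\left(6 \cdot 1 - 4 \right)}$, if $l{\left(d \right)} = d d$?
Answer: $\frac{8170}{17} \approx 480.59$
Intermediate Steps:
$G{\left(o \right)} = \frac{2 o}{-12 + o}$
$l{\left(d \right)} = d^{2}$
$G{\left(-5 \right)} + 120 l{\left(6 \cdot 1 - 4 \right)} = 2 \left(-5\right) \frac{1}{-12 - 5} + 120 \left(6 \cdot 1 - 4\right)^{2} = 2 \left(-5\right) \frac{1}{-17} + 120 \left(6 - 4\right)^{2} = 2 \left(-5\right) \left(- \frac{1}{17}\right) + 120 \cdot 2^{2} = \frac{10}{17} + 120 \cdot 4 = \frac{10}{17} + 480 = \frac{8170}{17}$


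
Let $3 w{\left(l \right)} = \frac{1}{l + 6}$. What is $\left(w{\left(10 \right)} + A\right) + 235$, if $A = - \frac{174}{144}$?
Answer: $\frac{3741}{16} \approx 233.81$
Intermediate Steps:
$w{\left(l \right)} = \frac{1}{3 \left(6 + l\right)}$ ($w{\left(l \right)} = \frac{1}{3 \left(l + 6\right)} = \frac{1}{3 \left(6 + l\right)}$)
$A = - \frac{29}{24}$ ($A = \left(-174\right) \frac{1}{144} = - \frac{29}{24} \approx -1.2083$)
$\left(w{\left(10 \right)} + A\right) + 235 = \left(\frac{1}{3 \left(6 + 10\right)} - \frac{29}{24}\right) + 235 = \left(\frac{1}{3 \cdot 16} - \frac{29}{24}\right) + 235 = \left(\frac{1}{3} \cdot \frac{1}{16} - \frac{29}{24}\right) + 235 = \left(\frac{1}{48} - \frac{29}{24}\right) + 235 = - \frac{19}{16} + 235 = \frac{3741}{16}$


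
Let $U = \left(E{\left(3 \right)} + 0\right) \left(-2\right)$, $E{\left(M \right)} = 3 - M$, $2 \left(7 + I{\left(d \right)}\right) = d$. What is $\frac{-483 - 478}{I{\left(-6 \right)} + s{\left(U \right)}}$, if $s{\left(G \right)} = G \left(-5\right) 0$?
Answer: $\frac{961}{10} \approx 96.1$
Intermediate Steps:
$I{\left(d \right)} = -7 + \frac{d}{2}$
$U = 0$ ($U = \left(\left(3 - 3\right) + 0\right) \left(-2\right) = \left(0 + 0\right) \left(-2\right) = 0 \left(-2\right) = 0$)
$s{\left(G \right)} = 0$ ($s{\left(G \right)} = - 5 G 0 = 0$)
$\frac{-483 - 478}{I{\left(-6 \right)} + s{\left(U \right)}} = \frac{-483 - 478}{\left(-7 + \frac{1}{2} \left(-6\right)\right) + 0} = - \frac{961}{\left(-7 - 3\right) + 0} = - \frac{961}{-10 + 0} = - \frac{961}{-10} = \left(-961\right) \left(- \frac{1}{10}\right) = \frac{961}{10}$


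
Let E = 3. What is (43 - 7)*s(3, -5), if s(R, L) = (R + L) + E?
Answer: 36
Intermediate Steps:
s(R, L) = 3 + L + R (s(R, L) = (R + L) + 3 = (L + R) + 3 = 3 + L + R)
(43 - 7)*s(3, -5) = (43 - 7)*(3 - 5 + 3) = 36*1 = 36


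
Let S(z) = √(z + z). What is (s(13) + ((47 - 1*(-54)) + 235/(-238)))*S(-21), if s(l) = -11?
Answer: 21185*I*√42/238 ≈ 576.87*I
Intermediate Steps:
S(z) = √2*√z (S(z) = √(2*z) = √2*√z)
(s(13) + ((47 - 1*(-54)) + 235/(-238)))*S(-21) = (-11 + ((47 - 1*(-54)) + 235/(-238)))*(√2*√(-21)) = (-11 + ((47 + 54) + 235*(-1/238)))*(√2*(I*√21)) = (-11 + (101 - 235/238))*(I*√42) = (-11 + 23803/238)*(I*√42) = 21185*(I*√42)/238 = 21185*I*√42/238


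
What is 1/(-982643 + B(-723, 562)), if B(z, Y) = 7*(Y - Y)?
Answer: -1/982643 ≈ -1.0177e-6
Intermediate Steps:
B(z, Y) = 0 (B(z, Y) = 7*0 = 0)
1/(-982643 + B(-723, 562)) = 1/(-982643 + 0) = 1/(-982643) = -1/982643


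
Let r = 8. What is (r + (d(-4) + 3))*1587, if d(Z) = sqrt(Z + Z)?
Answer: 17457 + 3174*I*sqrt(2) ≈ 17457.0 + 4488.7*I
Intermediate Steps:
d(Z) = sqrt(2)*sqrt(Z) (d(Z) = sqrt(2*Z) = sqrt(2)*sqrt(Z))
(r + (d(-4) + 3))*1587 = (8 + (sqrt(2)*sqrt(-4) + 3))*1587 = (8 + (sqrt(2)*(2*I) + 3))*1587 = (8 + (2*I*sqrt(2) + 3))*1587 = (8 + (3 + 2*I*sqrt(2)))*1587 = (11 + 2*I*sqrt(2))*1587 = 17457 + 3174*I*sqrt(2)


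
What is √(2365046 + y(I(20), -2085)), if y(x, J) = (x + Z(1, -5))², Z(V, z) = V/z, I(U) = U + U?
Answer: √59165751/5 ≈ 1538.4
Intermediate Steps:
I(U) = 2*U
y(x, J) = (-⅕ + x)² (y(x, J) = (x + 1/(-5))² = (x + 1*(-⅕))² = (x - ⅕)² = (-⅕ + x)²)
√(2365046 + y(I(20), -2085)) = √(2365046 + (-1 + 5*(2*20))²/25) = √(2365046 + (-1 + 5*40)²/25) = √(2365046 + (-1 + 200)²/25) = √(2365046 + (1/25)*199²) = √(2365046 + (1/25)*39601) = √(2365046 + 39601/25) = √(59165751/25) = √59165751/5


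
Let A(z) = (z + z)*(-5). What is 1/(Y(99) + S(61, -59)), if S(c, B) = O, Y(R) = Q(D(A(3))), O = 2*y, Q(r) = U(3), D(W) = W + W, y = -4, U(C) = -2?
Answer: -⅒ ≈ -0.10000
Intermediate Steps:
A(z) = -10*z (A(z) = (2*z)*(-5) = -10*z)
D(W) = 2*W
Q(r) = -2
O = -8 (O = 2*(-4) = -8)
Y(R) = -2
S(c, B) = -8
1/(Y(99) + S(61, -59)) = 1/(-2 - 8) = 1/(-10) = -⅒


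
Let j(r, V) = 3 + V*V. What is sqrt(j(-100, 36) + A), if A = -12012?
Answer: I*sqrt(10713) ≈ 103.5*I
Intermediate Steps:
j(r, V) = 3 + V**2
sqrt(j(-100, 36) + A) = sqrt((3 + 36**2) - 12012) = sqrt((3 + 1296) - 12012) = sqrt(1299 - 12012) = sqrt(-10713) = I*sqrt(10713)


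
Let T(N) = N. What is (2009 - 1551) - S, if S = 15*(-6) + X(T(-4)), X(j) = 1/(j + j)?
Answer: 4385/8 ≈ 548.13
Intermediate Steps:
X(j) = 1/(2*j)
S = -721/8 (S = 15*(-6) + (½)/(-4) = -90 + (½)*(-¼) = -90 - ⅛ = -721/8 ≈ -90.125)
(2009 - 1551) - S = (2009 - 1551) - 1*(-721/8) = 458 + 721/8 = 4385/8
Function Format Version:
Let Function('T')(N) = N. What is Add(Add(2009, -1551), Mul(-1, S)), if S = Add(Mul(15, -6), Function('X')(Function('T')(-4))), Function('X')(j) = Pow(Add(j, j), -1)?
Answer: Rational(4385, 8) ≈ 548.13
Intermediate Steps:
Function('X')(j) = Mul(Rational(1, 2), Pow(j, -1)) (Function('X')(j) = Pow(Mul(2, j), -1) = Mul(Rational(1, 2), Pow(j, -1)))
S = Rational(-721, 8) (S = Add(Mul(15, -6), Mul(Rational(1, 2), Pow(-4, -1))) = Add(-90, Mul(Rational(1, 2), Rational(-1, 4))) = Add(-90, Rational(-1, 8)) = Rational(-721, 8) ≈ -90.125)
Add(Add(2009, -1551), Mul(-1, S)) = Add(Add(2009, -1551), Mul(-1, Rational(-721, 8))) = Add(458, Rational(721, 8)) = Rational(4385, 8)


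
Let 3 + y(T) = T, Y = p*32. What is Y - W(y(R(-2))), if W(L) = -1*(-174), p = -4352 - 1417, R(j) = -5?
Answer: -184782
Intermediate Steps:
p = -5769
Y = -184608 (Y = -5769*32 = -184608)
y(T) = -3 + T
W(L) = 174
Y - W(y(R(-2))) = -184608 - 1*174 = -184608 - 174 = -184782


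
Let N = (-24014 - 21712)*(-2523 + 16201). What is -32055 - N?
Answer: 625408173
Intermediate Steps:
N = -625440228 (N = -45726*13678 = -625440228)
-32055 - N = -32055 - 1*(-625440228) = -32055 + 625440228 = 625408173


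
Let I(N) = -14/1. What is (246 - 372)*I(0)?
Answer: 1764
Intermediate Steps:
I(N) = -14 (I(N) = -14*1 = -14)
(246 - 372)*I(0) = (246 - 372)*(-14) = -126*(-14) = 1764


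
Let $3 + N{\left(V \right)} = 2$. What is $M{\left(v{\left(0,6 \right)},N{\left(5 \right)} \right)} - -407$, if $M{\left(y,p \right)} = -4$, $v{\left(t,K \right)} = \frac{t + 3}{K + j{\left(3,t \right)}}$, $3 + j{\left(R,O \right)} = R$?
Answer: $403$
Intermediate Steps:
$N{\left(V \right)} = -1$ ($N{\left(V \right)} = -3 + 2 = -1$)
$j{\left(R,O \right)} = -3 + R$
$v{\left(t,K \right)} = \frac{3 + t}{K}$ ($v{\left(t,K \right)} = \frac{t + 3}{K + \left(-3 + 3\right)} = \frac{3 + t}{K + 0} = \frac{3 + t}{K}$)
$M{\left(v{\left(0,6 \right)},N{\left(5 \right)} \right)} - -407 = -4 - -407 = -4 + 407 = 403$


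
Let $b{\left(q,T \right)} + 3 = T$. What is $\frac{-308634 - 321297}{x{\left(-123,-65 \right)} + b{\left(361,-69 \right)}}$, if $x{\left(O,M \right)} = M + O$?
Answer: $\frac{629931}{260} \approx 2422.8$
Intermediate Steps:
$b{\left(q,T \right)} = -3 + T$
$\frac{-308634 - 321297}{x{\left(-123,-65 \right)} + b{\left(361,-69 \right)}} = \frac{-308634 - 321297}{\left(-65 - 123\right) - 72} = - \frac{629931}{-188 - 72} = - \frac{629931}{-260} = \left(-629931\right) \left(- \frac{1}{260}\right) = \frac{629931}{260}$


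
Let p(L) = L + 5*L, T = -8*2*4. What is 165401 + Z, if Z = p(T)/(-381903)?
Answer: 21055712829/127301 ≈ 1.6540e+5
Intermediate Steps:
T = -64 (T = -16*4 = -64)
p(L) = 6*L
Z = 128/127301 (Z = (6*(-64))/(-381903) = -384*(-1/381903) = 128/127301 ≈ 0.0010055)
165401 + Z = 165401 + 128/127301 = 21055712829/127301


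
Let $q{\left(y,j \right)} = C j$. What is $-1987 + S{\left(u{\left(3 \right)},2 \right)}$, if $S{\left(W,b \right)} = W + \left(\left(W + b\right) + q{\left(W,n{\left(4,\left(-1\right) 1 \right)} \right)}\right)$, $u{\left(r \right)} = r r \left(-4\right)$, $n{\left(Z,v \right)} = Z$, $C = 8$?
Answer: $-2025$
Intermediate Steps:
$u{\left(r \right)} = - 4 r^{2}$ ($u{\left(r \right)} = r^{2} \left(-4\right) = - 4 r^{2}$)
$q{\left(y,j \right)} = 8 j$
$S{\left(W,b \right)} = 32 + b + 2 W$ ($S{\left(W,b \right)} = W + \left(\left(W + b\right) + 8 \cdot 4\right) = W + \left(\left(W + b\right) + 32\right) = W + \left(32 + W + b\right) = 32 + b + 2 W$)
$-1987 + S{\left(u{\left(3 \right)},2 \right)} = -1987 + \left(32 + 2 + 2 \left(- 4 \cdot 3^{2}\right)\right) = -1987 + \left(32 + 2 + 2 \left(\left(-4\right) 9\right)\right) = -1987 + \left(32 + 2 + 2 \left(-36\right)\right) = -1987 + \left(32 + 2 - 72\right) = -1987 - 38 = -2025$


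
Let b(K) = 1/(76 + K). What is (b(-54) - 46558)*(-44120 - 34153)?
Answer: 80173077075/22 ≈ 3.6442e+9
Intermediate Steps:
(b(-54) - 46558)*(-44120 - 34153) = (1/(76 - 54) - 46558)*(-44120 - 34153) = (1/22 - 46558)*(-78273) = -1024275/22*(-78273) = 80173077075/22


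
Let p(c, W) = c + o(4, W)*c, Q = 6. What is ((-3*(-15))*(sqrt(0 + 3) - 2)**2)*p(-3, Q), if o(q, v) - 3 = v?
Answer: -9450 + 5400*sqrt(3) ≈ -96.926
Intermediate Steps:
o(q, v) = 3 + v
p(c, W) = c + c*(3 + W) (p(c, W) = c + (3 + W)*c = c + c*(3 + W))
((-3*(-15))*(sqrt(0 + 3) - 2)**2)*p(-3, Q) = ((-3*(-15))*(sqrt(0 + 3) - 2)**2)*(-3*(4 + 6)) = (45*(sqrt(3) - 2)**2)*(-3*10) = (45*(-2 + sqrt(3))**2)*(-30) = -1350*(-2 + sqrt(3))**2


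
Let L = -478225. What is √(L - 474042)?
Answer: I*√952267 ≈ 975.84*I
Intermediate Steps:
√(L - 474042) = √(-478225 - 474042) = √(-952267) = I*√952267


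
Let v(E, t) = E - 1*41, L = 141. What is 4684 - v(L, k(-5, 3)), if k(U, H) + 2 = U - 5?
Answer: 4584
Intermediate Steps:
k(U, H) = -7 + U (k(U, H) = -2 + (U - 5) = -2 + (-5 + U) = -7 + U)
v(E, t) = -41 + E (v(E, t) = E - 41 = -41 + E)
4684 - v(L, k(-5, 3)) = 4684 - (-41 + 141) = 4684 - 1*100 = 4684 - 100 = 4584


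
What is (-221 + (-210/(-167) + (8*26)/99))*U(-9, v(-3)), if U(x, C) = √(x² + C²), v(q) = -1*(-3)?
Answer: -3598267*√10/5511 ≈ -2064.7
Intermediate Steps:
v(q) = 3
U(x, C) = √(C² + x²)
(-221 + (-210/(-167) + (8*26)/99))*U(-9, v(-3)) = (-221 + (-210/(-167) + (8*26)/99))*√(3² + (-9)²) = (-221 + (-210*(-1/167) + 208*(1/99)))*√(9 + 81) = (-221 + (210/167 + 208/99))*√90 = (-221 + 55526/16533)*(3*√10) = -3598267*√10/5511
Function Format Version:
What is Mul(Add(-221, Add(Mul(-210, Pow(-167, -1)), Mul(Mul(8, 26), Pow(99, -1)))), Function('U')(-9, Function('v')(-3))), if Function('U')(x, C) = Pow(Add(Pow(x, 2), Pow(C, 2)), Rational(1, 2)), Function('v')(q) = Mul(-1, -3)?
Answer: Mul(Rational(-3598267, 5511), Pow(10, Rational(1, 2))) ≈ -2064.7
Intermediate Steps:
Function('v')(q) = 3
Function('U')(x, C) = Pow(Add(Pow(C, 2), Pow(x, 2)), Rational(1, 2))
Mul(Add(-221, Add(Mul(-210, Pow(-167, -1)), Mul(Mul(8, 26), Pow(99, -1)))), Function('U')(-9, Function('v')(-3))) = Mul(Add(-221, Add(Mul(-210, Pow(-167, -1)), Mul(Mul(8, 26), Pow(99, -1)))), Pow(Add(Pow(3, 2), Pow(-9, 2)), Rational(1, 2))) = Mul(Add(-221, Add(Mul(-210, Rational(-1, 167)), Mul(208, Rational(1, 99)))), Pow(Add(9, 81), Rational(1, 2))) = Mul(Add(-221, Add(Rational(210, 167), Rational(208, 99))), Pow(90, Rational(1, 2))) = Mul(Add(-221, Rational(55526, 16533)), Mul(3, Pow(10, Rational(1, 2)))) = Mul(Rational(-3598267, 16533), Mul(3, Pow(10, Rational(1, 2)))) = Mul(Rational(-3598267, 5511), Pow(10, Rational(1, 2)))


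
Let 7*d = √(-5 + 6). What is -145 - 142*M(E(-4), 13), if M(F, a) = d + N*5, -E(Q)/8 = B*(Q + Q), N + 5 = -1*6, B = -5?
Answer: 53513/7 ≈ 7644.7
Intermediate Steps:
d = ⅐ (d = √(-5 + 6)/7 = √1/7 = (⅐)*1 = ⅐ ≈ 0.14286)
N = -11 (N = -5 - 1*6 = -5 - 6 = -11)
E(Q) = 80*Q (E(Q) = -(-40)*(Q + Q) = -(-40)*2*Q = -(-80)*Q = 80*Q)
M(F, a) = -384/7 (M(F, a) = ⅐ - 11*5 = ⅐ - 55 = -384/7)
-145 - 142*M(E(-4), 13) = -145 - 142*(-384/7) = -145 + 54528/7 = 53513/7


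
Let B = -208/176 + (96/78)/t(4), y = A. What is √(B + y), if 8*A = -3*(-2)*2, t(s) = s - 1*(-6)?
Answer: √902330/1430 ≈ 0.66427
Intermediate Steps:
t(s) = 6 + s (t(s) = s + 6 = 6 + s)
A = 3/2 (A = (-3*(-2)*2)/8 = (6*2)/8 = (⅛)*12 = 3/2 ≈ 1.5000)
y = 3/2 ≈ 1.5000
B = -757/715 (B = -208/176 + (96/78)/(6 + 4) = -208*1/176 + (96*(1/78))/10 = -13/11 + (16/13)*(⅒) = -13/11 + 8/65 = -757/715 ≈ -1.0587)
√(B + y) = √(-757/715 + 3/2) = √(631/1430) = √902330/1430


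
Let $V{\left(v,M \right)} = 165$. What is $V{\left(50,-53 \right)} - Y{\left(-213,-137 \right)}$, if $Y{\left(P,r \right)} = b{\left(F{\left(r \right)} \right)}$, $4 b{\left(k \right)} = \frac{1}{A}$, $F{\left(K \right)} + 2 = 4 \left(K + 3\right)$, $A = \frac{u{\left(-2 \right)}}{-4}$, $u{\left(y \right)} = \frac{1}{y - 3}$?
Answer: $160$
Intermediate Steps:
$u{\left(y \right)} = \frac{1}{-3 + y}$
$A = \frac{1}{20}$ ($A = \frac{1}{\left(-3 - 2\right) \left(-4\right)} = \frac{1}{-5} \left(- \frac{1}{4}\right) = \left(- \frac{1}{5}\right) \left(- \frac{1}{4}\right) = \frac{1}{20} \approx 0.05$)
$F{\left(K \right)} = 10 + 4 K$ ($F{\left(K \right)} = -2 + 4 \left(K + 3\right) = -2 + 4 \left(3 + K\right) = -2 + \left(12 + 4 K\right) = 10 + 4 K$)
$b{\left(k \right)} = 5$ ($b{\left(k \right)} = \frac{\frac{1}{\frac{1}{20}}}{4} = \frac{1}{4} \cdot 20 = 5$)
$Y{\left(P,r \right)} = 5$
$V{\left(50,-53 \right)} - Y{\left(-213,-137 \right)} = 165 - 5 = 160$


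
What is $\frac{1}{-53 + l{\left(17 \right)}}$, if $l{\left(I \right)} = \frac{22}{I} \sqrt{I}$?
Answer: $- \frac{901}{47269} - \frac{22 \sqrt{17}}{47269} \approx -0.02098$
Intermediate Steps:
$l{\left(I \right)} = \frac{22}{\sqrt{I}}$
$\frac{1}{-53 + l{\left(17 \right)}} = \frac{1}{-53 + \frac{22}{\sqrt{17}}} = \frac{1}{-53 + 22 \frac{\sqrt{17}}{17}} = \frac{1}{-53 + \frac{22 \sqrt{17}}{17}}$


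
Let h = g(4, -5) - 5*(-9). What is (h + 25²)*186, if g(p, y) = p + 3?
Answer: 125922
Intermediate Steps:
g(p, y) = 3 + p
h = 52 (h = (3 + 4) - 5*(-9) = 7 + 45 = 52)
(h + 25²)*186 = (52 + 25²)*186 = (52 + 625)*186 = 677*186 = 125922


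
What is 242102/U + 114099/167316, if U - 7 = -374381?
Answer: 720209/20430124 ≈ 0.035252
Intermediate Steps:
U = -374374 (U = 7 - 374381 = -374374)
242102/U + 114099/167316 = 242102/(-374374) + 114099/167316 = 242102*(-1/374374) + 114099*(1/167316) = -17293/26741 + 521/764 = 720209/20430124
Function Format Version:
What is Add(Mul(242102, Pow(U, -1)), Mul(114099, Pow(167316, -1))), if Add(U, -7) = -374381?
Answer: Rational(720209, 20430124) ≈ 0.035252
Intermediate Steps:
U = -374374 (U = Add(7, -374381) = -374374)
Add(Mul(242102, Pow(U, -1)), Mul(114099, Pow(167316, -1))) = Add(Mul(242102, Pow(-374374, -1)), Mul(114099, Pow(167316, -1))) = Add(Mul(242102, Rational(-1, 374374)), Mul(114099, Rational(1, 167316))) = Add(Rational(-17293, 26741), Rational(521, 764)) = Rational(720209, 20430124)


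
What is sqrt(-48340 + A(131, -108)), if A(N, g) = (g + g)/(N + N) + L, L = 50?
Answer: I*sqrt(828718838)/131 ≈ 219.75*I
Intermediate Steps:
A(N, g) = 50 + g/N (A(N, g) = (g + g)/(N + N) + 50 = (2*g)/((2*N)) + 50 = (2*g)*(1/(2*N)) + 50 = g/N + 50 = 50 + g/N)
sqrt(-48340 + A(131, -108)) = sqrt(-48340 + (50 - 108/131)) = sqrt(-48340 + 6442/131) = sqrt(-6326098/131) = I*sqrt(828718838)/131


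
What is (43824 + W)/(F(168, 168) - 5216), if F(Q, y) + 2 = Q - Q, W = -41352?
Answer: -1236/2609 ≈ -0.47374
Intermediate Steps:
F(Q, y) = -2 (F(Q, y) = -2 + (Q - Q) = -2 + 0 = -2)
(43824 + W)/(F(168, 168) - 5216) = (43824 - 41352)/(-2 - 5216) = 2472/(-5218) = 2472*(-1/5218) = -1236/2609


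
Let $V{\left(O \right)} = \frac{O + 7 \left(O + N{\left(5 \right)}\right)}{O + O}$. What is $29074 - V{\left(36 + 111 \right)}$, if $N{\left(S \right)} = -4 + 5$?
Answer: $\frac{1220939}{42} \approx 29070.0$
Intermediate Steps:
$N{\left(S \right)} = 1$
$V{\left(O \right)} = \frac{7 + 8 O}{2 O}$ ($V{\left(O \right)} = \frac{O + 7 \left(O + 1\right)}{O + O} = \frac{O + 7 \left(1 + O\right)}{2 O} = \left(O + \left(7 + 7 O\right)\right) \frac{1}{2 O} = \left(7 + 8 O\right) \frac{1}{2 O} = \frac{7 + 8 O}{2 O}$)
$29074 - V{\left(36 + 111 \right)} = 29074 - \left(4 + \frac{7}{2 \left(36 + 111\right)}\right) = 29074 - \left(4 + \frac{7}{2 \cdot 147}\right) = 29074 - \left(4 + \frac{7}{2} \cdot \frac{1}{147}\right) = 29074 - \left(4 + \frac{1}{42}\right) = 29074 - \frac{169}{42} = \frac{1220939}{42}$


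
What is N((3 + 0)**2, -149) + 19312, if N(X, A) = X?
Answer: 19321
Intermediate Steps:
N((3 + 0)**2, -149) + 19312 = (3 + 0)**2 + 19312 = 3**2 + 19312 = 9 + 19312 = 19321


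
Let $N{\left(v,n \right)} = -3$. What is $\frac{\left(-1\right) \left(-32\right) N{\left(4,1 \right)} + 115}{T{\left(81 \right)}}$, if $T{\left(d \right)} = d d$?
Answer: $\frac{19}{6561} \approx 0.0028959$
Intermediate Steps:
$T{\left(d \right)} = d^{2}$
$\frac{\left(-1\right) \left(-32\right) N{\left(4,1 \right)} + 115}{T{\left(81 \right)}} = \frac{\left(-1\right) \left(-32\right) \left(-3\right) + 115}{81^{2}} = \frac{32 \left(-3\right) + 115}{6561} = \left(-96 + 115\right) \frac{1}{6561} = 19 \cdot \frac{1}{6561} = \frac{19}{6561}$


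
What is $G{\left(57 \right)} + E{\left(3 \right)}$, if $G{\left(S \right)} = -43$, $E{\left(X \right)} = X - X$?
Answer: $-43$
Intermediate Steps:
$E{\left(X \right)} = 0$
$G{\left(57 \right)} + E{\left(3 \right)} = -43 + 0 = -43$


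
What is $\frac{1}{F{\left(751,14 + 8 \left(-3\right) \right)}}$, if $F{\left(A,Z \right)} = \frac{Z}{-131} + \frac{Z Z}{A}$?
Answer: $\frac{98381}{20610} \approx 4.7735$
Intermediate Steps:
$F{\left(A,Z \right)} = - \frac{Z}{131} + \frac{Z^{2}}{A}$ ($F{\left(A,Z \right)} = Z \left(- \frac{1}{131}\right) + \frac{Z^{2}}{A} = - \frac{Z}{131} + \frac{Z^{2}}{A}$)
$\frac{1}{F{\left(751,14 + 8 \left(-3\right) \right)}} = \frac{1}{- \frac{14 + 8 \left(-3\right)}{131} + \frac{\left(14 + 8 \left(-3\right)\right)^{2}}{751}} = \frac{1}{- \frac{14 - 24}{131} + \frac{\left(14 - 24\right)^{2}}{751}} = \frac{1}{\left(- \frac{1}{131}\right) \left(-10\right) + \frac{\left(-10\right)^{2}}{751}} = \frac{1}{\frac{10}{131} + \frac{1}{751} \cdot 100} = \frac{1}{\frac{10}{131} + \frac{100}{751}} = \frac{1}{\frac{20610}{98381}} = \frac{98381}{20610}$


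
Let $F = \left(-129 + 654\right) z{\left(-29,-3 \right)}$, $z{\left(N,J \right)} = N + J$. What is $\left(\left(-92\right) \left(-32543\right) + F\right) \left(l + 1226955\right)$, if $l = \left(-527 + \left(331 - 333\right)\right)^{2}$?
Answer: $4485966752176$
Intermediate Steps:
$z{\left(N,J \right)} = J + N$
$l = 279841$ ($l = \left(-527 - 2\right)^{2} = \left(-529\right)^{2} = 279841$)
$F = -16800$ ($F = \left(-129 + 654\right) \left(-3 - 29\right) = 525 \left(-32\right) = -16800$)
$\left(\left(-92\right) \left(-32543\right) + F\right) \left(l + 1226955\right) = \left(\left(-92\right) \left(-32543\right) - 16800\right) \left(279841 + 1226955\right) = \left(2993956 - 16800\right) 1506796 = 2977156 \cdot 1506796 = 4485966752176$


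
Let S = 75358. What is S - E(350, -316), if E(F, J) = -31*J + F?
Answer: 65212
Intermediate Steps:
E(F, J) = F - 31*J
S - E(350, -316) = 75358 - (350 - 31*(-316)) = 75358 - (350 + 9796) = 75358 - 1*10146 = 75358 - 10146 = 65212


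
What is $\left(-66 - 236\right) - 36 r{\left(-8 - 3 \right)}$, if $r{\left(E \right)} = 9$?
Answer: $-626$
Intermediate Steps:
$\left(-66 - 236\right) - 36 r{\left(-8 - 3 \right)} = \left(-66 - 236\right) - 324 = -302 - 324 = -626$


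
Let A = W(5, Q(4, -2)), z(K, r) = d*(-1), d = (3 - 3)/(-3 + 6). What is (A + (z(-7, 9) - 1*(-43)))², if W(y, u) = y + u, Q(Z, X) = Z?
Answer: 2704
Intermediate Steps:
d = 0 (d = 0/3 = 0*(⅓) = 0)
z(K, r) = 0 (z(K, r) = 0*(-1) = 0)
W(y, u) = u + y
A = 9 (A = 4 + 5 = 9)
(A + (z(-7, 9) - 1*(-43)))² = (9 + (0 - 1*(-43)))² = (9 + (0 + 43))² = (9 + 43)² = 52² = 2704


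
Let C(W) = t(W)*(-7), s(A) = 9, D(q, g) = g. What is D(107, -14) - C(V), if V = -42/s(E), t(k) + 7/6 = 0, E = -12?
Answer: -133/6 ≈ -22.167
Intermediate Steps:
t(k) = -7/6 (t(k) = -7/6 + 0 = -7/6)
V = -14/3 (V = -42/9 = -42*⅑ = -14/3 ≈ -4.6667)
C(W) = 49/6 (C(W) = -7/6*(-7) = 49/6)
D(107, -14) - C(V) = -14 - 1*49/6 = -14 - 49/6 = -133/6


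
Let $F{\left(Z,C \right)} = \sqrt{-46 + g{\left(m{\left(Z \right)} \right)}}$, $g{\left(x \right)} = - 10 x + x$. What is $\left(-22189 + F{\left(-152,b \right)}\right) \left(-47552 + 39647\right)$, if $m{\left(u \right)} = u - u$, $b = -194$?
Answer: $175404045 - 7905 i \sqrt{46} \approx 1.754 \cdot 10^{8} - 53614.0 i$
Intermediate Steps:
$m{\left(u \right)} = 0$
$g{\left(x \right)} = - 9 x$
$F{\left(Z,C \right)} = i \sqrt{46}$ ($F{\left(Z,C \right)} = \sqrt{-46 - 0} = \sqrt{-46 + 0} = \sqrt{-46} = i \sqrt{46}$)
$\left(-22189 + F{\left(-152,b \right)}\right) \left(-47552 + 39647\right) = \left(-22189 + i \sqrt{46}\right) \left(-47552 + 39647\right) = \left(-22189 + i \sqrt{46}\right) \left(-7905\right) = 175404045 - 7905 i \sqrt{46}$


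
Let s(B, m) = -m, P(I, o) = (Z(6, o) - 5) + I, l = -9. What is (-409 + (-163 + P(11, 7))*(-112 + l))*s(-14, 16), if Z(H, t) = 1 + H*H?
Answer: -225776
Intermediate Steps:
Z(H, t) = 1 + H²
P(I, o) = 32 + I (P(I, o) = ((1 + 6²) - 5) + I = ((1 + 36) - 5) + I = (37 - 5) + I = 32 + I)
(-409 + (-163 + P(11, 7))*(-112 + l))*s(-14, 16) = (-409 + (-163 + (32 + 11))*(-112 - 9))*(-1*16) = (-409 + (-163 + 43)*(-121))*(-16) = (-409 - 120*(-121))*(-16) = (-409 + 14520)*(-16) = 14111*(-16) = -225776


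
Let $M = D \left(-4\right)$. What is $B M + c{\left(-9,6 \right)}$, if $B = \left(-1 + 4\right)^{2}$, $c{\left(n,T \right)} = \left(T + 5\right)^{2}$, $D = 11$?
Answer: $-275$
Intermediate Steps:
$c{\left(n,T \right)} = \left(5 + T\right)^{2}$
$M = -44$ ($M = 11 \left(-4\right) = -44$)
$B = 9$ ($B = 3^{2} = 9$)
$B M + c{\left(-9,6 \right)} = 9 \left(-44\right) + \left(5 + 6\right)^{2} = -396 + 11^{2} = -396 + 121 = -275$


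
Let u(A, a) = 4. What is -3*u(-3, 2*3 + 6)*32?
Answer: -384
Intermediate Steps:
-3*u(-3, 2*3 + 6)*32 = -3*4*32 = -12*32 = -384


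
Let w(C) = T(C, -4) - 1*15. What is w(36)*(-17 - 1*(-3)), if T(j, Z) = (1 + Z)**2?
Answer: 84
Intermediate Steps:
w(C) = -6 (w(C) = (1 - 4)**2 - 1*15 = (-3)**2 - 15 = 9 - 15 = -6)
w(36)*(-17 - 1*(-3)) = -6*(-17 - 1*(-3)) = -6*(-17 + 3) = -6*(-14) = 84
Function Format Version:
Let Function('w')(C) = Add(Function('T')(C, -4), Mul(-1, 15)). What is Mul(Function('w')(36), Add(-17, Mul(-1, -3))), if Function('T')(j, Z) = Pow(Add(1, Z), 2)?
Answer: 84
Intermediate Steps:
Function('w')(C) = -6 (Function('w')(C) = Add(Pow(Add(1, -4), 2), Mul(-1, 15)) = Add(Pow(-3, 2), -15) = Add(9, -15) = -6)
Mul(Function('w')(36), Add(-17, Mul(-1, -3))) = Mul(-6, Add(-17, Mul(-1, -3))) = Mul(-6, Add(-17, 3)) = Mul(-6, -14) = 84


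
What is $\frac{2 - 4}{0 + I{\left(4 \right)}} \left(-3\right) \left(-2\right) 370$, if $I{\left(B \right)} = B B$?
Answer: $- \frac{555}{2} \approx -277.5$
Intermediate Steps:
$I{\left(B \right)} = B^{2}$
$\frac{2 - 4}{0 + I{\left(4 \right)}} \left(-3\right) \left(-2\right) 370 = \frac{2 - 4}{0 + 4^{2}} \left(-3\right) \left(-2\right) 370 = - \frac{2}{0 + 16} \left(-3\right) \left(-2\right) 370 = - \frac{2}{16} \left(-3\right) \left(-2\right) 370 = \left(-2\right) \frac{1}{16} \left(-3\right) \left(-2\right) 370 = \left(- \frac{1}{8}\right) \left(-3\right) \left(-2\right) 370 = \frac{3}{8} \left(-2\right) 370 = \left(- \frac{3}{4}\right) 370 = - \frac{555}{2}$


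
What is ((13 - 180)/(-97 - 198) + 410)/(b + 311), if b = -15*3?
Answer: 121117/78470 ≈ 1.5435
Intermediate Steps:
b = -45
((13 - 180)/(-97 - 198) + 410)/(b + 311) = ((13 - 180)/(-97 - 198) + 410)/(-45 + 311) = (-167/(-295) + 410)/266 = (-167*(-1/295) + 410)*(1/266) = (167/295 + 410)*(1/266) = (121117/295)*(1/266) = 121117/78470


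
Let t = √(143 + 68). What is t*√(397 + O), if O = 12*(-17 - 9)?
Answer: √17935 ≈ 133.92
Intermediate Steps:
O = -312 (O = 12*(-26) = -312)
t = √211 ≈ 14.526
t*√(397 + O) = √211*√(397 - 312) = √211*√85 = √17935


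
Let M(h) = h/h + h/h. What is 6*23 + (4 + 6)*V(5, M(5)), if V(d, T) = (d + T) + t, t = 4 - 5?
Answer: 198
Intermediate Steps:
t = -1
M(h) = 2 (M(h) = 1 + 1 = 2)
V(d, T) = -1 + T + d (V(d, T) = (d + T) - 1 = (T + d) - 1 = -1 + T + d)
6*23 + (4 + 6)*V(5, M(5)) = 6*23 + (4 + 6)*(-1 + 2 + 5) = 138 + 10*6 = 138 + 60 = 198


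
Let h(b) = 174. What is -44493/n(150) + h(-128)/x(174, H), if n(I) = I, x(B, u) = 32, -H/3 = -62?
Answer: -116473/400 ≈ -291.18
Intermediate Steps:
H = 186 (H = -3*(-62) = 186)
-44493/n(150) + h(-128)/x(174, H) = -44493/150 + 174/32 = -44493*1/150 + 174*(1/32) = -14831/50 + 87/16 = -116473/400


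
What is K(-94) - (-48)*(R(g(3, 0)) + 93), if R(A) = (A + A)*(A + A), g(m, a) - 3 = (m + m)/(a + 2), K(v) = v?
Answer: 11282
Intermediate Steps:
g(m, a) = 3 + 2*m/(2 + a) (g(m, a) = 3 + (m + m)/(a + 2) = 3 + (2*m)/(2 + a) = 3 + 2*m/(2 + a))
R(A) = 4*A**2 (R(A) = (2*A)*(2*A) = 4*A**2)
K(-94) - (-48)*(R(g(3, 0)) + 93) = -94 - (-48)*(4*((6 + 2*3 + 3*0)/(2 + 0))**2 + 93) = -94 - (-48)*(4*((6 + 6 + 0)/2)**2 + 93) = -94 - (-48)*(4*((1/2)*12)**2 + 93) = -94 - (-48)*(4*6**2 + 93) = -94 - (-48)*(4*36 + 93) = -94 - (-48)*(144 + 93) = -94 - (-48)*237 = -94 - 1*(-11376) = -94 + 11376 = 11282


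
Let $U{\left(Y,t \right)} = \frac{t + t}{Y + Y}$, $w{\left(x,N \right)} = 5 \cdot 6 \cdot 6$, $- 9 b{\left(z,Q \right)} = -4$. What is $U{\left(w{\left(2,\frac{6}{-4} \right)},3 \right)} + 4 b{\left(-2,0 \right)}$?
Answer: $\frac{323}{180} \approx 1.7944$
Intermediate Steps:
$b{\left(z,Q \right)} = \frac{4}{9}$ ($b{\left(z,Q \right)} = \left(- \frac{1}{9}\right) \left(-4\right) = \frac{4}{9}$)
$w{\left(x,N \right)} = 180$ ($w{\left(x,N \right)} = 30 \cdot 6 = 180$)
$U{\left(Y,t \right)} = \frac{t}{Y}$ ($U{\left(Y,t \right)} = \frac{2 t}{2 Y} = 2 t \frac{1}{2 Y} = \frac{t}{Y}$)
$U{\left(w{\left(2,\frac{6}{-4} \right)},3 \right)} + 4 b{\left(-2,0 \right)} = \frac{3}{180} + 4 \cdot \frac{4}{9} = 3 \cdot \frac{1}{180} + \frac{16}{9} = \frac{1}{60} + \frac{16}{9} = \frac{323}{180}$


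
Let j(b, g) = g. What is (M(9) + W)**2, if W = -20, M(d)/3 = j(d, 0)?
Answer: 400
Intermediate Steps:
M(d) = 0 (M(d) = 3*0 = 0)
(M(9) + W)**2 = (0 - 20)**2 = (-20)**2 = 400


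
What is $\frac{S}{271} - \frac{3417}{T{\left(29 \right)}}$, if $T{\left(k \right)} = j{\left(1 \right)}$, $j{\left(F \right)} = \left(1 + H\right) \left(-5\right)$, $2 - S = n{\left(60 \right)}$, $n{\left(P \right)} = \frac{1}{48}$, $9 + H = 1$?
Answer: $- \frac{44445011}{455280} \approx -97.621$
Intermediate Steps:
$H = -8$ ($H = -9 + 1 = -8$)
$n{\left(P \right)} = \frac{1}{48}$
$S = \frac{95}{48}$ ($S = 2 - \frac{1}{48} = \frac{95}{48} \approx 1.9792$)
$j{\left(F \right)} = 35$ ($j{\left(F \right)} = \left(1 - 8\right) \left(-5\right) = \left(-7\right) \left(-5\right) = 35$)
$T{\left(k \right)} = 35$
$\frac{S}{271} - \frac{3417}{T{\left(29 \right)}} = \frac{95}{48 \cdot 271} - \frac{3417}{35} = \frac{95}{48} \cdot \frac{1}{271} - \frac{3417}{35} = \frac{95}{13008} - \frac{3417}{35} = - \frac{44445011}{455280}$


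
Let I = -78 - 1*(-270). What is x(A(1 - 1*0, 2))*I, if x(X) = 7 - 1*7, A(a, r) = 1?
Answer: 0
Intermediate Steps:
I = 192 (I = -78 + 270 = 192)
x(X) = 0 (x(X) = 7 - 7 = 0)
x(A(1 - 1*0, 2))*I = 0*192 = 0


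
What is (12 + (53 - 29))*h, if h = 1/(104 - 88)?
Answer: 9/4 ≈ 2.2500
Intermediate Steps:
h = 1/16 ≈ 0.062500
(12 + (53 - 29))*h = (12 + (53 - 29))*(1/16) = (12 + 24)*(1/16) = 36*(1/16) = 9/4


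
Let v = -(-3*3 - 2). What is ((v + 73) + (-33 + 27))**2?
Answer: 6084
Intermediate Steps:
v = 11 (v = -(-9 - 2) = -1*(-11) = 11)
((v + 73) + (-33 + 27))**2 = ((11 + 73) + (-33 + 27))**2 = (84 - 6)**2 = 78**2 = 6084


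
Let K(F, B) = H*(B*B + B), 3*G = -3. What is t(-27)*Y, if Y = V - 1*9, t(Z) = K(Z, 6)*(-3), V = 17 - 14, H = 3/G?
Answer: -2268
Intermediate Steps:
G = -1 (G = (⅓)*(-3) = -1)
H = -3 (H = 3/(-1) = 3*(-1) = -3)
V = 3
K(F, B) = -3*B - 3*B² (K(F, B) = -3*(B*B + B) = -3*(B² + B) = -3*(B + B²) = -3*B - 3*B²)
t(Z) = 378 (t(Z) = -3*6*(1 + 6)*(-3) = -3*6*7*(-3) = -126*(-3) = 378)
Y = -6 (Y = 3 - 1*9 = 3 - 9 = -6)
t(-27)*Y = 378*(-6) = -2268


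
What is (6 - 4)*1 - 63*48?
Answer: -3022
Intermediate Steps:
(6 - 4)*1 - 63*48 = 2*1 - 3024 = 2 - 3024 = -3022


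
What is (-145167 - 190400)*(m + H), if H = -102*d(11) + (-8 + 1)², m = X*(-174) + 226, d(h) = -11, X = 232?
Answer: 13077381557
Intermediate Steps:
m = -40142 (m = 232*(-174) + 226 = -40368 + 226 = -40142)
H = 1171 (H = -102*(-11) + (-8 + 1)² = 1122 + (-7)² = 1122 + 49 = 1171)
(-145167 - 190400)*(m + H) = (-145167 - 190400)*(-40142 + 1171) = -335567*(-38971) = 13077381557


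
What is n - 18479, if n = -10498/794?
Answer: -7341412/397 ≈ -18492.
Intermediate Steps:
n = -5249/397 (n = -10498*1/794 = -5249/397 ≈ -13.222)
n - 18479 = -5249/397 - 18479 = -7341412/397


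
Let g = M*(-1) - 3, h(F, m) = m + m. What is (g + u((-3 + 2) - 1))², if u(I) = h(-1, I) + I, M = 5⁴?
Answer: 401956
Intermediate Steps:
h(F, m) = 2*m
M = 625
u(I) = 3*I (u(I) = 2*I + I = 3*I)
g = -628 (g = 625*(-1) - 3 = -625 - 3 = -628)
(g + u((-3 + 2) - 1))² = (-628 + 3*((-3 + 2) - 1))² = (-628 + 3*(-1 - 1))² = (-628 + 3*(-2))² = (-628 - 6)² = (-634)² = 401956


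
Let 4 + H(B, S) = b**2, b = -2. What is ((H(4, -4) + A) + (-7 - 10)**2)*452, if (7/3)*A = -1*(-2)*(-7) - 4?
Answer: 889988/7 ≈ 1.2714e+5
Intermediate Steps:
H(B, S) = 0 (H(B, S) = -4 + (-2)**2 = -4 + 4 = 0)
A = -54/7 (A = 3*(-1*(-2)*(-7) - 4)/7 = 3*(2*(-7) - 4)/7 = 3*(-14 - 4)/7 = (3/7)*(-18) = -54/7 ≈ -7.7143)
((H(4, -4) + A) + (-7 - 10)**2)*452 = ((0 - 54/7) + (-7 - 10)**2)*452 = (-54/7 + (-17)**2)*452 = (-54/7 + 289)*452 = (1969/7)*452 = 889988/7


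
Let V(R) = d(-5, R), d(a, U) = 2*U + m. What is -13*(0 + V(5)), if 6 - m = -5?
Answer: -273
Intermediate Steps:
m = 11 (m = 6 - 1*(-5) = 6 + 5 = 11)
d(a, U) = 11 + 2*U (d(a, U) = 2*U + 11 = 11 + 2*U)
V(R) = 11 + 2*R
-13*(0 + V(5)) = -13*(0 + (11 + 2*5)) = -13*(0 + (11 + 10)) = -13*(0 + 21) = -13*21 = -273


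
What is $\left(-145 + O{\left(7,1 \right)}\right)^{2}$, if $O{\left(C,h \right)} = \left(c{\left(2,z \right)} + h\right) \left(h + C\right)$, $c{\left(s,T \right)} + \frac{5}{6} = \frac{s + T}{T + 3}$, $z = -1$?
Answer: $\frac{175561}{9} \approx 19507.0$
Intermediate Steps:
$c{\left(s,T \right)} = - \frac{5}{6} + \frac{T + s}{3 + T}$ ($c{\left(s,T \right)} = - \frac{5}{6} + \frac{s + T}{T + 3} = - \frac{5}{6} + \frac{T + s}{3 + T}$)
$O{\left(C,h \right)} = \left(- \frac{1}{3} + h\right) \left(C + h\right)$ ($O{\left(C,h \right)} = \left(\frac{-15 - 1 + 6 \cdot 2}{6 \left(3 - 1\right)} + h\right) \left(h + C\right) = \left(\frac{-15 - 1 + 12}{6 \cdot 2} + h\right) \left(C + h\right) = \left(\frac{1}{6} \cdot \frac{1}{2} \left(-4\right) + h\right) \left(C + h\right) = \left(- \frac{1}{3} + h\right) \left(C + h\right)$)
$\left(-145 + O{\left(7,1 \right)}\right)^{2} = \left(-145 + \left(1^{2} - \frac{7}{3} - \frac{1}{3} + 7 \cdot 1\right)\right)^{2} = \left(-145 + \left(1 - \frac{7}{3} - \frac{1}{3} + 7\right)\right)^{2} = \left(-145 + \frac{16}{3}\right)^{2} = \left(- \frac{419}{3}\right)^{2} = \frac{175561}{9}$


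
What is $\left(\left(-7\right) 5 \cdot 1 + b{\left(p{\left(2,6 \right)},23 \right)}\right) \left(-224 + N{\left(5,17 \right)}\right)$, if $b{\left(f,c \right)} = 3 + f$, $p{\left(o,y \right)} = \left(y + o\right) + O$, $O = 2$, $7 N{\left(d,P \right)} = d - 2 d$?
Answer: $\frac{34606}{7} \approx 4943.7$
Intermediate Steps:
$N{\left(d,P \right)} = - \frac{d}{7}$ ($N{\left(d,P \right)} = \frac{d - 2 d}{7} = \frac{\left(-1\right) d}{7} = - \frac{d}{7}$)
$p{\left(o,y \right)} = 2 + o + y$ ($p{\left(o,y \right)} = \left(y + o\right) + 2 = \left(o + y\right) + 2 = 2 + o + y$)
$\left(\left(-7\right) 5 \cdot 1 + b{\left(p{\left(2,6 \right)},23 \right)}\right) \left(-224 + N{\left(5,17 \right)}\right) = \left(\left(-7\right) 5 \cdot 1 + \left(3 + \left(2 + 2 + 6\right)\right)\right) \left(-224 - \frac{5}{7}\right) = \left(\left(-35\right) 1 + \left(3 + 10\right)\right) \left(-224 - \frac{5}{7}\right) = \left(-35 + 13\right) \left(- \frac{1573}{7}\right) = \left(-22\right) \left(- \frac{1573}{7}\right) = \frac{34606}{7}$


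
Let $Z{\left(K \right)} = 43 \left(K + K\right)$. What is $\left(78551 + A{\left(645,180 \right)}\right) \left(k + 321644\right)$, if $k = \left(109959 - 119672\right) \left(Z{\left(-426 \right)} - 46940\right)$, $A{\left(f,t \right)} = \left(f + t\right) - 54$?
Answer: $64417025924904$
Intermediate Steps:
$Z{\left(K \right)} = 86 K$ ($Z{\left(K \right)} = 43 \cdot 2 K = 86 K$)
$A{\left(f,t \right)} = -54 + f + t$
$k = 811773688$ ($k = \left(109959 - 119672\right) \left(86 \left(-426\right) - 46940\right) = - 9713 \left(-36636 - 46940\right) = \left(-9713\right) \left(-83576\right) = 811773688$)
$\left(78551 + A{\left(645,180 \right)}\right) \left(k + 321644\right) = \left(78551 + \left(-54 + 645 + 180\right)\right) \left(811773688 + 321644\right) = \left(78551 + 771\right) 812095332 = 79322 \cdot 812095332 = 64417025924904$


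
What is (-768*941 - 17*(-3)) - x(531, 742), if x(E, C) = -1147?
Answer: -721490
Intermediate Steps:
(-768*941 - 17*(-3)) - x(531, 742) = (-768*941 - 17*(-3)) - 1*(-1147) = (-722688 + 51) + 1147 = -722637 + 1147 = -721490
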